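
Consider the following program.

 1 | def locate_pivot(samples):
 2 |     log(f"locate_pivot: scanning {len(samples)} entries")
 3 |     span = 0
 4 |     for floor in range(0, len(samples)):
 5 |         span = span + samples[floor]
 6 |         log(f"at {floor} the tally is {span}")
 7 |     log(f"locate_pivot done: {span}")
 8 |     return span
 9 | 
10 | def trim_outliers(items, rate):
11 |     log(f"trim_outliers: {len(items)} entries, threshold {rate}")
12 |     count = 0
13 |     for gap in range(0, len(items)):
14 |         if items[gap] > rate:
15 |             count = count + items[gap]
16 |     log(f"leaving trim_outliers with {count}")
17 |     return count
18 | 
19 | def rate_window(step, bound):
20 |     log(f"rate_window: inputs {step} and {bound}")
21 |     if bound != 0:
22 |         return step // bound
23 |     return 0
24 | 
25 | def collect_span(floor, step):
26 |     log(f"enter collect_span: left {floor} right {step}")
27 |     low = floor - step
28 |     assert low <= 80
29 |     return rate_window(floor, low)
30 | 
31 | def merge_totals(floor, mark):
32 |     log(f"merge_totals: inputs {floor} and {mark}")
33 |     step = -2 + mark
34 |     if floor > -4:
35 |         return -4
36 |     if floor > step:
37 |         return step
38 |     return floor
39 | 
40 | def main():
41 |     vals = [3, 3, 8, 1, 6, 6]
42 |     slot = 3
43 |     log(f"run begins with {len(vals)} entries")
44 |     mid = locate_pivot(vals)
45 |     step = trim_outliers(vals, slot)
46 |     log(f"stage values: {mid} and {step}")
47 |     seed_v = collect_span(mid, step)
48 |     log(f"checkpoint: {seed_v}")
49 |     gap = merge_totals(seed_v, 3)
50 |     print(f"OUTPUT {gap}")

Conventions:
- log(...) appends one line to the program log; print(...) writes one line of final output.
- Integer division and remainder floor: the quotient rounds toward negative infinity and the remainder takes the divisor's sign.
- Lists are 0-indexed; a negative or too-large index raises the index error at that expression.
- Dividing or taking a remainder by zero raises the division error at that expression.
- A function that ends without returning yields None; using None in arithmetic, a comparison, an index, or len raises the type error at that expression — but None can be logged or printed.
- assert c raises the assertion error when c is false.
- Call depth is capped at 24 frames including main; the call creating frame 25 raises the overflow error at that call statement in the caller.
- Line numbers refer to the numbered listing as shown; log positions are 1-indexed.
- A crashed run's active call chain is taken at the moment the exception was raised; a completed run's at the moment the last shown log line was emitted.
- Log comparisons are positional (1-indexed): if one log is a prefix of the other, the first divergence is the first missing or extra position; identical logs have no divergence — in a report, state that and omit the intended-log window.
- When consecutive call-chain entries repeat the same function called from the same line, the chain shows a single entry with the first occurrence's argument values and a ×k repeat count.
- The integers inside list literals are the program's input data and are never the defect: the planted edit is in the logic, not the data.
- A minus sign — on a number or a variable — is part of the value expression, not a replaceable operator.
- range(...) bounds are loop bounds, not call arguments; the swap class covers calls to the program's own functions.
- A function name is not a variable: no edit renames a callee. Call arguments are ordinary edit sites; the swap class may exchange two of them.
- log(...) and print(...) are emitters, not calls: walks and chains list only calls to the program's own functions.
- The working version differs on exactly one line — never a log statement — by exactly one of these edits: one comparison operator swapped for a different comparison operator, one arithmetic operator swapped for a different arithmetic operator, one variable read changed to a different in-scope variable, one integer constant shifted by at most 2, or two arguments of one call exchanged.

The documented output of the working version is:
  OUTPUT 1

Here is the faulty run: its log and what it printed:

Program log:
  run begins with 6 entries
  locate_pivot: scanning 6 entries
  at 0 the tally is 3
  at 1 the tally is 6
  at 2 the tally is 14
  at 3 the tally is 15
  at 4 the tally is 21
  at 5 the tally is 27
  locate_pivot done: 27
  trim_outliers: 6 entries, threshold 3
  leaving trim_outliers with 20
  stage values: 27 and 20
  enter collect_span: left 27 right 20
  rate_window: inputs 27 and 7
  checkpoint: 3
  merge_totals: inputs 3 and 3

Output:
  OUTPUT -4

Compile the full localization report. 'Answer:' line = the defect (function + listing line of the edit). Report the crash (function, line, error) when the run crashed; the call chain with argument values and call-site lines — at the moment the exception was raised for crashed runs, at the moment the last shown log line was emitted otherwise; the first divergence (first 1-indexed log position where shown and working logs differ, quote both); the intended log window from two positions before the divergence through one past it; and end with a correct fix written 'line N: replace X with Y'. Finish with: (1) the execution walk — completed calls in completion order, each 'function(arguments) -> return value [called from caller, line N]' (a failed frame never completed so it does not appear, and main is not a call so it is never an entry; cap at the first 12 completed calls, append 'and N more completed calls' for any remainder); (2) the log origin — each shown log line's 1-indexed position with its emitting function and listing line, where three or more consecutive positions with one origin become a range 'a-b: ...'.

Answer: the defect is in merge_totals at line 34.
Key fact: No log line changed; the fault shows up purely in the output.
Call chain: main -> merge_totals(3, 3) (called at line 49).
First divergence: there is none — every log position agrees.
Execution walk:
  locate_pivot([3, 3, 8, 1, 6, 6]) -> 27  [called from main, line 44]
  trim_outliers([3, 3, 8, 1, 6, 6], 3) -> 20  [called from main, line 45]
  rate_window(27, 7) -> 3  [called from collect_span, line 29]
  collect_span(27, 20) -> 3  [called from main, line 47]
  merge_totals(3, 3) -> -4  [called from main, line 49]
Log origins:
  1: emitted by main (line 43)
  2: emitted by locate_pivot (line 2)
  3-8: emitted by locate_pivot (line 6)
  9: emitted by locate_pivot (line 7)
  10: emitted by trim_outliers (line 11)
  11: emitted by trim_outliers (line 16)
  12: emitted by main (line 46)
  13: emitted by collect_span (line 26)
  14: emitted by rate_window (line 20)
  15: emitted by main (line 48)
  16: emitted by merge_totals (line 32)
A correct fix: line 34: replace `>` with `<`.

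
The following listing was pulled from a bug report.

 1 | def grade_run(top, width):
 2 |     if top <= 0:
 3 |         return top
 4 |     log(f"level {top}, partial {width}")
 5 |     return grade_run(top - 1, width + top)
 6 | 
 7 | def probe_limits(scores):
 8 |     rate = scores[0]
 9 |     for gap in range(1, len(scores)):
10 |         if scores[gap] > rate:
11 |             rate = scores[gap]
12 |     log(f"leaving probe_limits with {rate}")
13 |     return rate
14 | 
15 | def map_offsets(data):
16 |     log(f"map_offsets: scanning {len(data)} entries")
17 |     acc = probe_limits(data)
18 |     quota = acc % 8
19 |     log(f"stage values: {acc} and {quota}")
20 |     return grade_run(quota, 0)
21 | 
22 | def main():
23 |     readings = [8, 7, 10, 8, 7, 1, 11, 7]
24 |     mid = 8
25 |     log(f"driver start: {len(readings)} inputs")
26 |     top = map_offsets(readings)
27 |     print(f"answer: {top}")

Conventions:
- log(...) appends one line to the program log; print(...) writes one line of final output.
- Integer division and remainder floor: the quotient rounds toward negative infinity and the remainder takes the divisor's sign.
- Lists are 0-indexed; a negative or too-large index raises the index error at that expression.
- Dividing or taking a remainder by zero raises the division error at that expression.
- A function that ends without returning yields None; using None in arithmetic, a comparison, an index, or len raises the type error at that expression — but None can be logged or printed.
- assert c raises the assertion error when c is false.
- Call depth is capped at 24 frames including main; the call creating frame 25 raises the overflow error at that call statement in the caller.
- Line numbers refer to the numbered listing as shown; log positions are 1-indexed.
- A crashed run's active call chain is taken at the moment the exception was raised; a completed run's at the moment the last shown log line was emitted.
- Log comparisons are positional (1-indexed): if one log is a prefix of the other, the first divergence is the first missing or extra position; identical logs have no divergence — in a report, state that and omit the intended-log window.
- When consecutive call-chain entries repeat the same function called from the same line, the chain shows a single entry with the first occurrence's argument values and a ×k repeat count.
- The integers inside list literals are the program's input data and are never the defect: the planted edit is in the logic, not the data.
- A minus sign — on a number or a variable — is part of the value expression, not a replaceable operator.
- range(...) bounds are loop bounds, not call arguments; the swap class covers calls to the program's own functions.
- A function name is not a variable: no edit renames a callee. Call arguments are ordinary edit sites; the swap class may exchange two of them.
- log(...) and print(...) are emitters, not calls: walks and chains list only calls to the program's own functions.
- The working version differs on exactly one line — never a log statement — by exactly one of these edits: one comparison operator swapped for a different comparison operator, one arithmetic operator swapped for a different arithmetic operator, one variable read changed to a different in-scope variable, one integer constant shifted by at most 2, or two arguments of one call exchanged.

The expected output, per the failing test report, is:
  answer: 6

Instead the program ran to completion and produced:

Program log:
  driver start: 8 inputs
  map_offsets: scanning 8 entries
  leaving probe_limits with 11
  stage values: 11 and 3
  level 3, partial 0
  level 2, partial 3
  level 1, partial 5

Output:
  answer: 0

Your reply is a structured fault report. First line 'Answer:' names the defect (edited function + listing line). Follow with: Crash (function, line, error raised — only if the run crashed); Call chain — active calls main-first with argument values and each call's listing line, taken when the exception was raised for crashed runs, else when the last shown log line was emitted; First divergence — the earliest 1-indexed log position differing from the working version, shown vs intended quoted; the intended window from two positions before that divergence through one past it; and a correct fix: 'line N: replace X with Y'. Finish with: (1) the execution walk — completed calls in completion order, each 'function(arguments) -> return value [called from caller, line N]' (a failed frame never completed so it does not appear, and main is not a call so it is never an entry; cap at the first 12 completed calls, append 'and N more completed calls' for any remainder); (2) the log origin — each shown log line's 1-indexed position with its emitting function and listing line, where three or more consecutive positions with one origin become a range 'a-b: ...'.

Answer: the defect is in grade_run at line 3.
Key fact: Log streams are identical — the defect surfaces only in the printed output.
Call chain: main -> map_offsets([8, 7, 10, 8, 7, 1, 11, 7]) (called at line 26) -> grade_run(3, 0) (called at line 20) -> grade_run(2, 3) (called at line 5) ×2.
First divergence: none (the log streams are identical).
Execution walk:
  probe_limits([8, 7, 10, 8, 7, 1, 11, 7]) -> 11  [called from map_offsets, line 17]
  grade_run(0, 6) -> 0  [called from grade_run, line 5]
  grade_run(1, 5) -> 0  [called from grade_run, line 5]
  grade_run(2, 3) -> 0  [called from grade_run, line 5]
  grade_run(3, 0) -> 0  [called from map_offsets, line 20]
  map_offsets([8, 7, 10, 8, 7, 1, 11, 7]) -> 0  [called from main, line 26]
Log origin:
  1: emitted by main (line 25)
  2: emitted by map_offsets (line 16)
  3: emitted by probe_limits (line 12)
  4: emitted by map_offsets (line 19)
  5-7: emitted by grade_run (line 4)
A correct fix: line 3: replace `top` with `width`.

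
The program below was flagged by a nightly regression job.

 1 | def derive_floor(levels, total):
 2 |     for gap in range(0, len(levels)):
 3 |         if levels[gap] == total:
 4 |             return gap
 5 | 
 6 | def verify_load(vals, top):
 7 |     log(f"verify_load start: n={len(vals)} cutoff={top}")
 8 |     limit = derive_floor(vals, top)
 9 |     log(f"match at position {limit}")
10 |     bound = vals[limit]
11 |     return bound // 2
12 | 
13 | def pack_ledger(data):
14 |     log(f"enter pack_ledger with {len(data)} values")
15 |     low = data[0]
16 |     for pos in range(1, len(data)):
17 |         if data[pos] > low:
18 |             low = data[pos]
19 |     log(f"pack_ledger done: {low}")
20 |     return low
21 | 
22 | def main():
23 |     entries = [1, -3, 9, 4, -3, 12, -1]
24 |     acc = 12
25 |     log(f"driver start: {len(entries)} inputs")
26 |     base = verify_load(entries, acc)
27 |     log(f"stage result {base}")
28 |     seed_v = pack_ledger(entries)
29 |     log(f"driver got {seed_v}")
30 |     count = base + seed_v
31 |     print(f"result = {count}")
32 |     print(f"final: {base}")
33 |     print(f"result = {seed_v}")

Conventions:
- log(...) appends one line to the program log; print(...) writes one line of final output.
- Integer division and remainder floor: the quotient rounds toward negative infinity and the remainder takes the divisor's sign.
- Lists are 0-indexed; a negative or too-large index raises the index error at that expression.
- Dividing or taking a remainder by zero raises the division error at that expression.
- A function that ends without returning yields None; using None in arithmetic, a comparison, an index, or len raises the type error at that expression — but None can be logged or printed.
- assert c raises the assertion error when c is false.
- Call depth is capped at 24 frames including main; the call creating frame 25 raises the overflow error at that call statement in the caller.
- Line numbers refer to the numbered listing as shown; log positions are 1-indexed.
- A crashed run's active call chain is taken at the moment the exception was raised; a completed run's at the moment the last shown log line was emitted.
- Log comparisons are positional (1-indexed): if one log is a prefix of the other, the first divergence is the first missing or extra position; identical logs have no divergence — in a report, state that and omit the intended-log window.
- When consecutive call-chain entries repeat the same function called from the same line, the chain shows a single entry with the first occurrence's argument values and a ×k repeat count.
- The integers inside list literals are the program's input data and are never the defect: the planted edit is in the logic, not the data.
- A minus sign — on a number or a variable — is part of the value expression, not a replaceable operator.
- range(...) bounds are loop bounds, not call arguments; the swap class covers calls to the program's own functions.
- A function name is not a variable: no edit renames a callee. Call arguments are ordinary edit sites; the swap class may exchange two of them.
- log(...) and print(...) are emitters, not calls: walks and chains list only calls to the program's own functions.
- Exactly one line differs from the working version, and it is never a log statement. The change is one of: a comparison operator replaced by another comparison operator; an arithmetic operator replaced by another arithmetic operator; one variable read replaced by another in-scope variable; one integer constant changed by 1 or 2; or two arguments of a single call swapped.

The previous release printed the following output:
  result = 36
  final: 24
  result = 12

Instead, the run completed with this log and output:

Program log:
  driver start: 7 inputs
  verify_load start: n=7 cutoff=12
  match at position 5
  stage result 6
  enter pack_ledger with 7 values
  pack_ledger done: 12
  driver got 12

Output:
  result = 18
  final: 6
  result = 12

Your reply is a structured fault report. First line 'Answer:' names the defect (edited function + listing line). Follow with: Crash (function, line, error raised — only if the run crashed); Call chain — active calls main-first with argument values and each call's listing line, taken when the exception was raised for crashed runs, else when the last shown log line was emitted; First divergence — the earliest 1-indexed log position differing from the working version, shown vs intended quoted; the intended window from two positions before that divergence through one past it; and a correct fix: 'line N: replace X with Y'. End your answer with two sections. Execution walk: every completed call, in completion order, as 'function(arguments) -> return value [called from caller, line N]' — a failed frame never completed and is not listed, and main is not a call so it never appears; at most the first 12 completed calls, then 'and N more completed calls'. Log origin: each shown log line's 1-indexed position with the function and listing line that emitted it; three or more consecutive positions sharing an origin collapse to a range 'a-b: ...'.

Answer: the defect is in verify_load at line 11.
Core observation: Everything matches until log position 4, which reads 'stage result 6' in place of 'stage result 24'.
Call chain: main.
First divergence: position 4 — shown 'stage result 6', intended 'stage result 24'.
Intended log window:
  2: verify_load start: n=7 cutoff=12
  3: match at position 5
  4: stage result 24
  5: enter pack_ledger with 7 values
Execution walk:
  derive_floor([1, -3, 9, 4, -3, 12, -1], 12) -> 5  [called from verify_load, line 8]
  verify_load([1, -3, 9, 4, -3, 12, -1], 12) -> 6  [called from main, line 26]
  pack_ledger([1, -3, 9, 4, -3, 12, -1]) -> 12  [called from main, line 28]
Log origins:
  1 — main, line 25
  2 — verify_load, line 7
  3 — verify_load, line 9
  4 — main, line 27
  5 — pack_ledger, line 14
  6 — pack_ledger, line 19
  7 — main, line 29
A correct fix: line 11: replace `//` with `*`.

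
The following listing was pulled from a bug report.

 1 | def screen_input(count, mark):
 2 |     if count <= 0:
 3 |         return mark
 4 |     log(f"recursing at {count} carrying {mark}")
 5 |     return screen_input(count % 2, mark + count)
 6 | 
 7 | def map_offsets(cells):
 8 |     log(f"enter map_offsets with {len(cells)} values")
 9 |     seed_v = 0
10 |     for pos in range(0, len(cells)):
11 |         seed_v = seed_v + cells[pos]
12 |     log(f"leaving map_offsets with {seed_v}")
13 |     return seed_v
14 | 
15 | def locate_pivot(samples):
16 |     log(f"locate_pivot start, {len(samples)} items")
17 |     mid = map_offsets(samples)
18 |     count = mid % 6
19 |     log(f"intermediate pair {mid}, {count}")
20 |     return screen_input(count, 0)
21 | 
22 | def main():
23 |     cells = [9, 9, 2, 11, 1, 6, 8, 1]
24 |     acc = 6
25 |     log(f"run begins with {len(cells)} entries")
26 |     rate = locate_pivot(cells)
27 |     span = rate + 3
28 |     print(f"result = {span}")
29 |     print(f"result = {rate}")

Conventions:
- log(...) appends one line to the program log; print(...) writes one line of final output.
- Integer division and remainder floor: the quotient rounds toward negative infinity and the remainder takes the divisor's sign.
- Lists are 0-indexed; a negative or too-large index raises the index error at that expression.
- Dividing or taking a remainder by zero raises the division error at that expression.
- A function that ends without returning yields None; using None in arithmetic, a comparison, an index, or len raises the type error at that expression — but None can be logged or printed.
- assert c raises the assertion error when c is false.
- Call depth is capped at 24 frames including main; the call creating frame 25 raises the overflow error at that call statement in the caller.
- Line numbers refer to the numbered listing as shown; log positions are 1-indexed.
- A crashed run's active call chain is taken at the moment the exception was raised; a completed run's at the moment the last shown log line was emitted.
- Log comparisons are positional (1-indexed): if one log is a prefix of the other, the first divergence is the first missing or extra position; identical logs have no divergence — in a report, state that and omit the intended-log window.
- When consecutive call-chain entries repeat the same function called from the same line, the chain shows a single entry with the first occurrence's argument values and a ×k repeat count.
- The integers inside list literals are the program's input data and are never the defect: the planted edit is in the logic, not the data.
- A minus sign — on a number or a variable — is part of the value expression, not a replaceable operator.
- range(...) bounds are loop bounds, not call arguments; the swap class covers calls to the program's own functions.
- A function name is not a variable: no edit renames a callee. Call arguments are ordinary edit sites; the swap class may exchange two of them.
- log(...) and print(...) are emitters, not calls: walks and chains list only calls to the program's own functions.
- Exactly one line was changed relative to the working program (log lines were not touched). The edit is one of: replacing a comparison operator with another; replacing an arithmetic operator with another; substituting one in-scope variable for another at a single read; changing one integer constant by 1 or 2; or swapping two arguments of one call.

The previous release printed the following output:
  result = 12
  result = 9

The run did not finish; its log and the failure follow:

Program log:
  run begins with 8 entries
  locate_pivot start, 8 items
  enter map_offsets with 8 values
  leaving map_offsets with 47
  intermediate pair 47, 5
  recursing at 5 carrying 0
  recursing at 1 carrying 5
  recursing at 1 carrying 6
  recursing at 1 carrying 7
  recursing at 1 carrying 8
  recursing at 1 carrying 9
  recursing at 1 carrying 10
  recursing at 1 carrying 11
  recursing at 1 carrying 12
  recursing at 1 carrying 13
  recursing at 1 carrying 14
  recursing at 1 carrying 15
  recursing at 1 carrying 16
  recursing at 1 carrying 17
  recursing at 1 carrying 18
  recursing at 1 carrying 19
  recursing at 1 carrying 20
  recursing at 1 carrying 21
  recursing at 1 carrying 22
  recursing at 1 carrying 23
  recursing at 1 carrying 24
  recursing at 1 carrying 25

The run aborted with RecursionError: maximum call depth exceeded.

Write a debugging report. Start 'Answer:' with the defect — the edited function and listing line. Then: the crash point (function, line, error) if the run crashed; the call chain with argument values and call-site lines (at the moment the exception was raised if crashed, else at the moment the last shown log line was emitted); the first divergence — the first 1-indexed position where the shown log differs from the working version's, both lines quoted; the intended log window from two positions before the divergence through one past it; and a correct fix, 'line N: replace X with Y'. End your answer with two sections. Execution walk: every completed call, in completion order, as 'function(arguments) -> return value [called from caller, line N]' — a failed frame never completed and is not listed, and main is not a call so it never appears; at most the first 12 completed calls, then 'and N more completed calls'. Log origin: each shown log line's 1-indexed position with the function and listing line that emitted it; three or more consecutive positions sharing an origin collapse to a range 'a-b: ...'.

Answer: the defect is in screen_input at line 5.
Key fact: Log line 7 is where behavior first shows: 'recursing at 1 carrying 5' appears instead of 'recursing at 3 carrying 5'.
Crash: screen_input, line 5, RecursionError.
Call chain: main -> locate_pivot([9, 9, 2, 11, 1, 6, 8, 1]) (called at line 26) -> screen_input(5, 0) (called at line 20) -> screen_input(1, 5) (called at line 5) ×21.
First divergence: position 7 — the shown line 'recursing at 1 carrying 5' should read 'recursing at 3 carrying 5'.
Intended log window:
  5: intermediate pair 47, 5
  6: recursing at 5 carrying 0
  7: recursing at 3 carrying 5
  8: recursing at 1 carrying 8
Execution walk:
  map_offsets([9, 9, 2, 11, 1, 6, 8, 1]) -> 47  [called from locate_pivot, line 17]
Log origins:
  1: emitted by main (line 25)
  2: emitted by locate_pivot (line 16)
  3: emitted by map_offsets (line 8)
  4: emitted by map_offsets (line 12)
  5: emitted by locate_pivot (line 19)
  6-27: emitted by screen_input (line 4)
A correct fix: line 5: replace `%` with `-`.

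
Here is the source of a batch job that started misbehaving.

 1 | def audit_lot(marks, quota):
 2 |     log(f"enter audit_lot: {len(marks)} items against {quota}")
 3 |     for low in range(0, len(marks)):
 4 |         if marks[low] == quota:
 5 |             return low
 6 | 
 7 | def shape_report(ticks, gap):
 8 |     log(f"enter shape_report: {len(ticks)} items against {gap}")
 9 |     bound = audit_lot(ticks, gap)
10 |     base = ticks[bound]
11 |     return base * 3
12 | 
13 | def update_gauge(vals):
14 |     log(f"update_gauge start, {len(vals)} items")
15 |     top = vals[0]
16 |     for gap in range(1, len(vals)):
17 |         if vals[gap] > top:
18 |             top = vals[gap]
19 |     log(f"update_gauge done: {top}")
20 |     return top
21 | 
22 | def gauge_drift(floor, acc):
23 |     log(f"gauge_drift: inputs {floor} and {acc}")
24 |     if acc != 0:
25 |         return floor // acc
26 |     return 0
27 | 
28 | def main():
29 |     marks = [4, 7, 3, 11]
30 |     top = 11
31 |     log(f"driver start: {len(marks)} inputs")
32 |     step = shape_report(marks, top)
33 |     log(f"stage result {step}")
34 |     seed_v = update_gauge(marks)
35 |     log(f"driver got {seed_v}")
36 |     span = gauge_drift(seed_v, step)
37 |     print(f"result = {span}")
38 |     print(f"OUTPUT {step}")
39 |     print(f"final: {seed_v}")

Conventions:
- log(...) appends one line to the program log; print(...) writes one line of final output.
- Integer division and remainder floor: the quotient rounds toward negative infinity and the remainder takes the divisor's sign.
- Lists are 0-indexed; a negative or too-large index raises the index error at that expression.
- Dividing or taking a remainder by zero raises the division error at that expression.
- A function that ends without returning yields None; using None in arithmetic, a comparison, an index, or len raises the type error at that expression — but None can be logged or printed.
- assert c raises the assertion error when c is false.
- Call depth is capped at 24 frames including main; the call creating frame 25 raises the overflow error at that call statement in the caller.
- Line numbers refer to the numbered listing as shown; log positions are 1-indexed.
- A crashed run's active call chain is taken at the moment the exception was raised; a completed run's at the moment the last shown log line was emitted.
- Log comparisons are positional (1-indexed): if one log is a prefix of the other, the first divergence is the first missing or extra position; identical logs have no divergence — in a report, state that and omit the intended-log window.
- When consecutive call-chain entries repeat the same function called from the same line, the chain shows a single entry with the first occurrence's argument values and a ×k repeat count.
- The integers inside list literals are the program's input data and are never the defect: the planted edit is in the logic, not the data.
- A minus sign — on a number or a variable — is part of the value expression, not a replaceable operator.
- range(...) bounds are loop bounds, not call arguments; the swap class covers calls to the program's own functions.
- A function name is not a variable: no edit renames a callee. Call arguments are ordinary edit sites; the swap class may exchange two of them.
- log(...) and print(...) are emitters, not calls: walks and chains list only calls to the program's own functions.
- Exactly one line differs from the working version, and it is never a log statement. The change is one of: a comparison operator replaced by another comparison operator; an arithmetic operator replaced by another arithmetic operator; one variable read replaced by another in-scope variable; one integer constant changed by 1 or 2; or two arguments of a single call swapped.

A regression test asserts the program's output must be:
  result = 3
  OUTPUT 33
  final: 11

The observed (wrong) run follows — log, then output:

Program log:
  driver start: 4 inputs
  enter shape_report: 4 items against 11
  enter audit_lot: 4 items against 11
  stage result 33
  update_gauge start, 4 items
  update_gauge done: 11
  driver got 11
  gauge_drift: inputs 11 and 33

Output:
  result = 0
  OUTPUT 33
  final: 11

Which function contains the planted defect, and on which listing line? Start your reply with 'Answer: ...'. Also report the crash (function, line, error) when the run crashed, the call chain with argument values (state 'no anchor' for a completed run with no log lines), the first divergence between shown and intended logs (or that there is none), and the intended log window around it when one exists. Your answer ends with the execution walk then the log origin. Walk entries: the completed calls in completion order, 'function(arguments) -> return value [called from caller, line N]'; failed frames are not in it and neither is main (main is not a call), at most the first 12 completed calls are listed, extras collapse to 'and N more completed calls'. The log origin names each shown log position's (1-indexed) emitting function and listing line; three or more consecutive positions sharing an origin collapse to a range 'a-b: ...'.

Answer: the defect is in main at line 36.
The tell: Everything matches until log position 8, which reads 'gauge_drift: inputs 11 and 33' in place of 'gauge_drift: inputs 33 and 11'.
Call chain: main -> gauge_drift(11, 33) (called at line 36).
First divergence: position 8; shown 'gauge_drift: inputs 11 and 33' vs intended 'gauge_drift: inputs 33 and 11'.
Intended log window:
  6: update_gauge done: 11
  7: driver got 11
  8: gauge_drift: inputs 33 and 11
Execution walk:
  audit_lot([4, 7, 3, 11], 11) -> 3  [called from shape_report, line 9]
  shape_report([4, 7, 3, 11], 11) -> 33  [called from main, line 32]
  update_gauge([4, 7, 3, 11]) -> 11  [called from main, line 34]
  gauge_drift(11, 33) -> 0  [called from main, line 36]
Origin of each log line:
  1 — main, line 31
  2 — shape_report, line 8
  3 — audit_lot, line 2
  4 — main, line 33
  5 — update_gauge, line 14
  6 — update_gauge, line 19
  7 — main, line 35
  8 — gauge_drift, line 23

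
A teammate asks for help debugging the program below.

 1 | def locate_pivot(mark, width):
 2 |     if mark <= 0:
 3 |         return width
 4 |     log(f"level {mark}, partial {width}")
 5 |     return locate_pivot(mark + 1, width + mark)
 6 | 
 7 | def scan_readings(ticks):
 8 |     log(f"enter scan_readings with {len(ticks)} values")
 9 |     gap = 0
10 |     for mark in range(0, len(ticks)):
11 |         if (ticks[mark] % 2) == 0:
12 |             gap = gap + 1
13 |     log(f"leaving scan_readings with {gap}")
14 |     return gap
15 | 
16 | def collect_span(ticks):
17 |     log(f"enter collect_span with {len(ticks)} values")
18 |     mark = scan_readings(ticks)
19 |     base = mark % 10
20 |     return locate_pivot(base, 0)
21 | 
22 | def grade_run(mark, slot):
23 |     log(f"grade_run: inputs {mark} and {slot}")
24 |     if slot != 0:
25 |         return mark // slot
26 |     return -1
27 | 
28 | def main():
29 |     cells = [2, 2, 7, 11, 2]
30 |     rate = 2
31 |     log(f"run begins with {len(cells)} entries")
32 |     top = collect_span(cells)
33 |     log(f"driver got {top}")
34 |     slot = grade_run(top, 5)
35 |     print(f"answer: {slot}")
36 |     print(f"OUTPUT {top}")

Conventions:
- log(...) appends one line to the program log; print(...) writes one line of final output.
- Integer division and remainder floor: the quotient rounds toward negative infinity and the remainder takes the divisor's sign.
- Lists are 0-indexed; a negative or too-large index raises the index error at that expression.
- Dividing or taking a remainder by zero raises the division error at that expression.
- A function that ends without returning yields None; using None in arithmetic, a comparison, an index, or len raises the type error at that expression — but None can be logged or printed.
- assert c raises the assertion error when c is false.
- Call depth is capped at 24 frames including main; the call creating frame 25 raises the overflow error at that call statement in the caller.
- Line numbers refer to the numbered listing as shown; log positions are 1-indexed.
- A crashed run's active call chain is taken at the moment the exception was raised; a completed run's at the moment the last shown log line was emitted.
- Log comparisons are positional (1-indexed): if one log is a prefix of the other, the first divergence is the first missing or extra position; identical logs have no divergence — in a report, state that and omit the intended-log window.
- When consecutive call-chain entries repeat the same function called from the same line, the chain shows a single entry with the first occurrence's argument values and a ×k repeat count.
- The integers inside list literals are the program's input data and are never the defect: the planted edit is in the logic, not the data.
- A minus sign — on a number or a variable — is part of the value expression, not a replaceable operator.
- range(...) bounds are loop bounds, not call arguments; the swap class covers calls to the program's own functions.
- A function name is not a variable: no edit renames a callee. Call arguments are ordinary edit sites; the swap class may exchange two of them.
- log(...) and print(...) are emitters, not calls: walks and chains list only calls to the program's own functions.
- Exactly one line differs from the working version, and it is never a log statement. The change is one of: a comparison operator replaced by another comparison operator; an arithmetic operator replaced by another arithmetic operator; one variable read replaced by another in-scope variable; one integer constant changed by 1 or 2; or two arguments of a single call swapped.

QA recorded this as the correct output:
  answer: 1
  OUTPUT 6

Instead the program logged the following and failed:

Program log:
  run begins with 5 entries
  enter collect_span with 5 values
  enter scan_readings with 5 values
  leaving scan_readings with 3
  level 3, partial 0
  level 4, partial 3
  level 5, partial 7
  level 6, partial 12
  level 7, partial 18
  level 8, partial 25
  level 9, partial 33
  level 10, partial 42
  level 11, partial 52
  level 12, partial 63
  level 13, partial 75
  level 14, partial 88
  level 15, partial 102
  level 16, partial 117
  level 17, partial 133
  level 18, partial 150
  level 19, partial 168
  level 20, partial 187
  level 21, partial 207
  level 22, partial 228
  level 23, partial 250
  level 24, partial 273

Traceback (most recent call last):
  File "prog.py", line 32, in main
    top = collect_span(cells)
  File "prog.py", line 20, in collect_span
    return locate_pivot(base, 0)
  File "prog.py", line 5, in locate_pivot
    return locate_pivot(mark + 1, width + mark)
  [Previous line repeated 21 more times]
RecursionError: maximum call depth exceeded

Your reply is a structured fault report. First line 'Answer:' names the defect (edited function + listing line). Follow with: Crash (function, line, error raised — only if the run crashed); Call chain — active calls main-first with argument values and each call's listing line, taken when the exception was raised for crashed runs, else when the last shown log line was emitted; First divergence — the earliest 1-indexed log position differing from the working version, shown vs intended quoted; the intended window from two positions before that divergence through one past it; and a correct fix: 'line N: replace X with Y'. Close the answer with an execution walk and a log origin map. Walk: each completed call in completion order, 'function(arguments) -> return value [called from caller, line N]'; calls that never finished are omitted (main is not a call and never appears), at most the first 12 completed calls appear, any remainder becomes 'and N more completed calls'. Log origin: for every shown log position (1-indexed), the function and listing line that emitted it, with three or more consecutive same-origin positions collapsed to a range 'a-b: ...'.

Answer: the defect is in locate_pivot at line 5.
Core observation: Log line 6 is where behavior first shows: 'level 4, partial 3' appears instead of 'level 2, partial 3'.
Crash: locate_pivot, line 5, RecursionError.
Call chain: main -> collect_span([2, 2, 7, 11, 2]) (called at line 32) -> locate_pivot(3, 0) (called at line 20) -> locate_pivot(4, 3) (called at line 5) ×21.
First divergence: position 6 — the shown line 'level 4, partial 3' should read 'level 2, partial 3'.
Intended log window:
  4: leaving scan_readings with 3
  5: level 3, partial 0
  6: level 2, partial 3
  7: level 1, partial 5
Execution walk:
  scan_readings([2, 2, 7, 11, 2]) -> 3  [called from collect_span, line 18]
Log origin:
  1 — main, line 31
  2 — collect_span, line 17
  3 — scan_readings, line 8
  4 — scan_readings, line 13
  5-26 — locate_pivot, line 4
A correct fix: line 5: replace `mark + 1` with `mark - 1`.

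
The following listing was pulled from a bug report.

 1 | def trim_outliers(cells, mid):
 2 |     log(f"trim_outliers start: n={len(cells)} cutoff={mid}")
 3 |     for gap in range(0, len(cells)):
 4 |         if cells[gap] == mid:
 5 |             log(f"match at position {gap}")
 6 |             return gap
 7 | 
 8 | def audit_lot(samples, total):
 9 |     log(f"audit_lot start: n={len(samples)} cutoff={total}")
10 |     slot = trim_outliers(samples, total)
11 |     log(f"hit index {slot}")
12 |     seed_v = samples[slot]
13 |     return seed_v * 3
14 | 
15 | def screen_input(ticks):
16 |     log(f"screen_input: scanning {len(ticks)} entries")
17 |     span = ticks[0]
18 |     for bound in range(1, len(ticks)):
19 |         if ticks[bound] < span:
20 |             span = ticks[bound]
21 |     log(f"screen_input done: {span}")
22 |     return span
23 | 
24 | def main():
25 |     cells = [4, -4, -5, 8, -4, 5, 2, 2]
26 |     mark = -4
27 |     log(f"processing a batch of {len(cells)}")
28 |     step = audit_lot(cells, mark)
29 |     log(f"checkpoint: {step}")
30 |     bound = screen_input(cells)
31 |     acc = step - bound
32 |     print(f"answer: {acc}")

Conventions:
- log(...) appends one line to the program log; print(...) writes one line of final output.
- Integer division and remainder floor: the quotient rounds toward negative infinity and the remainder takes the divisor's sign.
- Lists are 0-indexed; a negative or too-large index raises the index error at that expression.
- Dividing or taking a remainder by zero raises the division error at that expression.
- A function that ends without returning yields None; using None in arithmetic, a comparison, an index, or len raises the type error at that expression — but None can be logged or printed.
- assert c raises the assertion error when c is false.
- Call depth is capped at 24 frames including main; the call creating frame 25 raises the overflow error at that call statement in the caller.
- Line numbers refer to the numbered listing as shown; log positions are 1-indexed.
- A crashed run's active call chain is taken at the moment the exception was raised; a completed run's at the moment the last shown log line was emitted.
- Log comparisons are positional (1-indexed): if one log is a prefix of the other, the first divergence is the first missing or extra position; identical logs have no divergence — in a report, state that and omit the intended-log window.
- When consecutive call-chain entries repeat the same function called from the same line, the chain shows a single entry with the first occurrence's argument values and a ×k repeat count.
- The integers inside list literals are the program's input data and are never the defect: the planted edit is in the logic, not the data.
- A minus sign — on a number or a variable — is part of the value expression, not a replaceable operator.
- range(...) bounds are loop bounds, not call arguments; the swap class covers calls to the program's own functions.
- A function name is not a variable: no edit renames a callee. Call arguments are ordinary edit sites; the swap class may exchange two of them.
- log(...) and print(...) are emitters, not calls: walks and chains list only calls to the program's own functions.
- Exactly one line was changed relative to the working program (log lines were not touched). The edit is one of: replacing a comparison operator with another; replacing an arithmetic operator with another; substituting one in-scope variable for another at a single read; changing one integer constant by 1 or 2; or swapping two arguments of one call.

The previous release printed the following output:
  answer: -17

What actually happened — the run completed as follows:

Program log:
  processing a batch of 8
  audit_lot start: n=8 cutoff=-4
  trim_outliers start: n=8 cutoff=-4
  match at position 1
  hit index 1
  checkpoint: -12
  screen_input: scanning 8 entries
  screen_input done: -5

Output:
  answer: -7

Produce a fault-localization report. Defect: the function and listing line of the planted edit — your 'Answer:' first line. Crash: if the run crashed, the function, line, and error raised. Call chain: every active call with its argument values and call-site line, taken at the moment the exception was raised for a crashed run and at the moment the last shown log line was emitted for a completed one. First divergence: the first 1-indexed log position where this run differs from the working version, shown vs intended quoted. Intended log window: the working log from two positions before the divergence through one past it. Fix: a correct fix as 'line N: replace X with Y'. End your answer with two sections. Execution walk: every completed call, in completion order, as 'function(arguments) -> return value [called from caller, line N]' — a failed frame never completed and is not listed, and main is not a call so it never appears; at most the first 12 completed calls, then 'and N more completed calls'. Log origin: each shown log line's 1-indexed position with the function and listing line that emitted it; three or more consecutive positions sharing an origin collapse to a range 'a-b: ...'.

Answer: the defect is in main at line 31.
Key fact: No log line changed; the fault shows up purely in the output.
Call chain: main -> screen_input([4, -4, -5, 8, -4, 5, 2, 2]) (called at line 30).
First divergence: none; the two logs match at every position.
Execution walk:
  trim_outliers([4, -4, -5, 8, -4, 5, 2, 2], -4) -> 1  [called from audit_lot, line 10]
  audit_lot([4, -4, -5, 8, -4, 5, 2, 2], -4) -> -12  [called from main, line 28]
  screen_input([4, -4, -5, 8, -4, 5, 2, 2]) -> -5  [called from main, line 30]
Log origin:
  1 — main, line 27
  2 — audit_lot, line 9
  3 — trim_outliers, line 2
  4 — trim_outliers, line 5
  5 — audit_lot, line 11
  6 — main, line 29
  7 — screen_input, line 16
  8 — screen_input, line 21
A correct fix: line 31: replace `-` with `+`.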